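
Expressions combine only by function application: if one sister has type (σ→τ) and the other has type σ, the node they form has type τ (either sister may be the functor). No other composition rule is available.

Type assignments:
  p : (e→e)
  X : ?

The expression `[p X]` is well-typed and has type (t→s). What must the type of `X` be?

[p X] must have type (t→s). The sister p has type (e→e); that is not a function onto (t→s), so X must be the functor, of type ((e→e)→(t→s)).

((e→e)→(t→s))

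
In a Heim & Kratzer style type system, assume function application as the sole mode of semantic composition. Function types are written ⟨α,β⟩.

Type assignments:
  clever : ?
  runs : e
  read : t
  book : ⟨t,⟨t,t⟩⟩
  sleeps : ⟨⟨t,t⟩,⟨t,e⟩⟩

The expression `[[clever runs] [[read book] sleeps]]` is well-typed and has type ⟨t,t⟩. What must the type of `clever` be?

⟨e,⟨⟨t,e⟩,⟨t,t⟩⟩⟩

[[clever runs] [[read book] sleeps]] must have type ⟨t,t⟩. The sister [[read book] sleeps] has type ⟨t,e⟩; that is not a function onto ⟨t,t⟩, so [clever runs] must be the functor, of type ⟨⟨t,e⟩,⟨t,t⟩⟩.
[clever runs] must have type ⟨⟨t,e⟩,⟨t,t⟩⟩. The sister runs has type e; that is not a function onto ⟨⟨t,e⟩,⟨t,t⟩⟩, so clever must be the functor, of type ⟨e,⟨⟨t,e⟩,⟨t,t⟩⟩⟩.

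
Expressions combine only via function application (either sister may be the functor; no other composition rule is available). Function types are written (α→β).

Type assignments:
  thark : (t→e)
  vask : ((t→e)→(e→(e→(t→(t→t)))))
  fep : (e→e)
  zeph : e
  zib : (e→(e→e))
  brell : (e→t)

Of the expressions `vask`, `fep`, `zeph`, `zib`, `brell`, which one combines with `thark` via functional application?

vask

vask — combines: vask : ((t→e)→(e→(e→(t→(t→t))))) takes thark : (t→e) as argument, giving (e→(e→(t→(t→t)))).
fep : (e→e) — no; thark wants t, and fep wants e.
zeph : e — no; thark wants t, and zeph wants nothing (atomic).
zib : (e→(e→e)) — no; thark wants t, and zib wants e.
brell : (e→t) — no; thark wants t, and brell wants e.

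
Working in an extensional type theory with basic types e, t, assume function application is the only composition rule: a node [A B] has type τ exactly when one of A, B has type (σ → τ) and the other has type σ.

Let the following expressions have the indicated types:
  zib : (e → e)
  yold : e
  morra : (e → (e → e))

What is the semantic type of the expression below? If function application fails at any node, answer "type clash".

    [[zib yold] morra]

At [zib yold], zib : (e → e) takes yold : e, giving e.
At [[zib yold] morra], morra : (e → (e → e)) takes [zib yold] : e, giving (e → e).

(e → e)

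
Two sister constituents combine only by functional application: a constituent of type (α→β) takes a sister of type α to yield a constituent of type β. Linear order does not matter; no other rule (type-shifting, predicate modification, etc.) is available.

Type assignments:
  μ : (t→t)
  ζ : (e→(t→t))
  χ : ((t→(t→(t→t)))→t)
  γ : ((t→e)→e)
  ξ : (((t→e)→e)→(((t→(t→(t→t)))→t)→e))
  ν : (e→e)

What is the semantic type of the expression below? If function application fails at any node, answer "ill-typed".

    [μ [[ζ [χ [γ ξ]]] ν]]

ill-typed

[γ ξ]: ξ is (((t→e)→e)→(((t→(t→(t→t)))→t)→e)), γ is ((t→e)→e); result (((t→(t→(t→t)))→t)→e).
[χ [γ ξ]]: [γ ξ] is (((t→(t→(t→t)))→t)→e), χ is ((t→(t→(t→t)))→t); result e.
[ζ [χ [γ ξ]]]: ζ is (e→(t→t)), [χ [γ ξ]] is e; result (t→t).
At [[ζ [χ [γ ξ]]] ν]: neither (t→t) nor (e→e) can take the other as argument; the node is ill-typed.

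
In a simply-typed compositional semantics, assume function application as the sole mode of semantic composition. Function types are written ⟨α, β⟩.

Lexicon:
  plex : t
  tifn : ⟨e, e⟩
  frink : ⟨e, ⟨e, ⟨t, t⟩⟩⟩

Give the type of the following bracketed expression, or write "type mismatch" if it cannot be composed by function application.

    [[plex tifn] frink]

At [plex tifn]: neither t nor ⟨e, e⟩ can take the other as argument; the node is ill-typed.

type mismatch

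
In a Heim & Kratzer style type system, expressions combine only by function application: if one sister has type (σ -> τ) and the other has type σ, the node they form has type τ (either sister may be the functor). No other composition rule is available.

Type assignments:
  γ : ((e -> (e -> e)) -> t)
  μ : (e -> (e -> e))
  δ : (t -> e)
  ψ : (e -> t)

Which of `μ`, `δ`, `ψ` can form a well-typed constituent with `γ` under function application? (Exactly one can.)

μ

μ — combines: γ : ((e -> (e -> e)) -> t) takes μ : (e -> (e -> e)) as argument, giving t.
δ : (t -> e) — γ needs (e -> (e -> e)); δ needs t; neither fits.
ψ : (e -> t) — γ needs (e -> (e -> e)); ψ needs e; neither fits.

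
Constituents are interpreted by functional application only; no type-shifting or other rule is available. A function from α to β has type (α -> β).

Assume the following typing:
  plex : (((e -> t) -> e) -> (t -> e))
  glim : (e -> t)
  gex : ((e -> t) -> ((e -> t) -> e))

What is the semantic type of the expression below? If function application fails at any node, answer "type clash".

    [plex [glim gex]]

(t -> e)

[glim gex]: ((e -> t) -> ((e -> t) -> e)) applied to (e -> t) yields ((e -> t) -> e).
[plex [glim gex]]: (((e -> t) -> e) -> (t -> e)) applied to ((e -> t) -> e) yields (t -> e).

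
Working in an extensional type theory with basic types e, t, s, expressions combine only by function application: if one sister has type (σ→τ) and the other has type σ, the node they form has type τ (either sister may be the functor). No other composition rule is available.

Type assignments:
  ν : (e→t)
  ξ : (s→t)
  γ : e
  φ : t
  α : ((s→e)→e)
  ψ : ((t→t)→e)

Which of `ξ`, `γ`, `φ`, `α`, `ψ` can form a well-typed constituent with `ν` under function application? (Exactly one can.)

ξ : (s→t) — no; ν wants e, and ξ wants s.
γ — combines: ν : (e→t) takes γ : e as argument, giving t.
φ : t — no; ν wants e, and φ wants nothing (atomic).
α : ((s→e)→e) — no; ν wants e, and α wants (s→e).
ψ : ((t→t)→e) — no; ν wants e, and ψ wants (t→t).

γ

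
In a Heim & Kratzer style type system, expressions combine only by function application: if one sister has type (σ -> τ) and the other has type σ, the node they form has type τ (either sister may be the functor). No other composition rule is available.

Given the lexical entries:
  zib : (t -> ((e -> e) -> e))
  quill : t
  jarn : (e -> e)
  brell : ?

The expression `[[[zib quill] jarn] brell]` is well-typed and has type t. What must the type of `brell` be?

For [[[zib quill] jarn] brell] to have type t with [[zib quill] jarn] of type e, brell must be the function: brell : (e -> t).

(e -> t)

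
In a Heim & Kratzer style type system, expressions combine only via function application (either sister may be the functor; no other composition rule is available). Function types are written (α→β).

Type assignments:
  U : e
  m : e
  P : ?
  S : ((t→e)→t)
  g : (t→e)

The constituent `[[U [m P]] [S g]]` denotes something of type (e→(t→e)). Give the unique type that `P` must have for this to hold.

[[U [m P]] [S g]] is required to be (e→(t→e)). [S g] : t cannot yield (e→(t→e)) as functor, so [U [m P]] : (t→(e→(t→e))).
[U [m P]] is required to be (t→(e→(t→e))). U : e cannot yield (t→(e→(t→e))) as functor, so [m P] : (e→(t→(e→(t→e)))).
[m P] is required to be (e→(t→(e→(t→e)))). m : e cannot yield (e→(t→(e→(t→e)))) as functor, so P : (e→(e→(t→(e→(t→e))))).

(e→(e→(t→(e→(t→e)))))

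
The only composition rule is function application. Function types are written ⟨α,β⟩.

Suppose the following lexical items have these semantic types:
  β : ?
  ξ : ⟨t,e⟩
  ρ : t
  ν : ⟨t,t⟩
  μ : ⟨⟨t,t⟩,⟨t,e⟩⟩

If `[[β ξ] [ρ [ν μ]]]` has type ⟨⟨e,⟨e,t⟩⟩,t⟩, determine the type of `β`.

[[β ξ] [ρ [ν μ]]] must have type ⟨⟨e,⟨e,t⟩⟩,t⟩. The sister [ρ [ν μ]] has type e; that is not a function onto ⟨⟨e,⟨e,t⟩⟩,t⟩, so [β ξ] must be the functor, of type ⟨e,⟨⟨e,⟨e,t⟩⟩,t⟩⟩.
[β ξ] must have type ⟨e,⟨⟨e,⟨e,t⟩⟩,t⟩⟩. The sister ξ has type ⟨t,e⟩; that is not a function onto ⟨e,⟨⟨e,⟨e,t⟩⟩,t⟩⟩, so β must be the functor, of type ⟨⟨t,e⟩,⟨e,⟨⟨e,⟨e,t⟩⟩,t⟩⟩⟩.

⟨⟨t,e⟩,⟨e,⟨⟨e,⟨e,t⟩⟩,t⟩⟩⟩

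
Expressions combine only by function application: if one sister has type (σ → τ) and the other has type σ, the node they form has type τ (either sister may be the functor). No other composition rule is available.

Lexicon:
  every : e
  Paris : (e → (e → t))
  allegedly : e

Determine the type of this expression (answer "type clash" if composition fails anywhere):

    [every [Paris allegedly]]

[Paris allegedly]: functor Paris : (e → (e → t)), argument allegedly : e; result (e → t).
[every [Paris allegedly]]: functor [Paris allegedly] : (e → t), argument every : e; result t.

t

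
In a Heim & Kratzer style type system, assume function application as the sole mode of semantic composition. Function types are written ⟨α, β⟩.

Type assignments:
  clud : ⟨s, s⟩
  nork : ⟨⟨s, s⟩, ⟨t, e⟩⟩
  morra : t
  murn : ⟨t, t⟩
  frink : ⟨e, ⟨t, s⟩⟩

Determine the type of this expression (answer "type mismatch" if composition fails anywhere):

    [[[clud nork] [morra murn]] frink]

[clud nork]: nork is ⟨⟨s, s⟩, ⟨t, e⟩⟩, clud is ⟨s, s⟩; result ⟨t, e⟩.
[morra murn]: murn is ⟨t, t⟩, morra is t; result t.
[[clud nork] [morra murn]]: [clud nork] is ⟨t, e⟩, [morra murn] is t; result e.
[[[clud nork] [morra murn]] frink]: frink is ⟨e, ⟨t, s⟩⟩, [[clud nork] [morra murn]] is e; result ⟨t, s⟩.

⟨t, s⟩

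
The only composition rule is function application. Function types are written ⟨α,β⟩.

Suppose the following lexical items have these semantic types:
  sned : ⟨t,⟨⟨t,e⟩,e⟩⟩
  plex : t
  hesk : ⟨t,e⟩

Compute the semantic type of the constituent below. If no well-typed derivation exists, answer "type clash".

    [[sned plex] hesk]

At [sned plex], sned : ⟨t,⟨⟨t,e⟩,e⟩⟩ takes plex : t, giving ⟨⟨t,e⟩,e⟩.
At [[sned plex] hesk], [sned plex] : ⟨⟨t,e⟩,e⟩ takes hesk : ⟨t,e⟩, giving e.

e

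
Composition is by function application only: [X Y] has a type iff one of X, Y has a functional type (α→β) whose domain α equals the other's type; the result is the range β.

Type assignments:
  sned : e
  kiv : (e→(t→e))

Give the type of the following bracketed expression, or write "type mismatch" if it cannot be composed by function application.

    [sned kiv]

[sned kiv]: functor kiv : (e→(t→e)), argument sned : e; result (t→e).

(t→e)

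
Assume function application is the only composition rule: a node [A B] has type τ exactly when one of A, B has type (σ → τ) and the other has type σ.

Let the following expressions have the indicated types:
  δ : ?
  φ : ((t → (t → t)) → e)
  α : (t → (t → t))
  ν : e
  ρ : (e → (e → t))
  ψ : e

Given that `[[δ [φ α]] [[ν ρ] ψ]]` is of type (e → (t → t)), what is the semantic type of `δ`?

For [[δ [φ α]] [[ν ρ] ψ]] to have type (e → (t → t)) with [[ν ρ] ψ] of type t, [δ [φ α]] must be the function: [δ [φ α]] : (t → (e → (t → t))).
For [δ [φ α]] to have type (t → (e → (t → t))) with [φ α] of type e, δ must be the function: δ : (e → (t → (e → (t → t)))).

(e → (t → (e → (t → t))))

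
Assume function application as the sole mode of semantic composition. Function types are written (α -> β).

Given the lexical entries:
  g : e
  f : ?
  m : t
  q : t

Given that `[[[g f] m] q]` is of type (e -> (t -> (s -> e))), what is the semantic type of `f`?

(e -> (t -> (t -> (e -> (t -> (s -> e))))))

[[[g f] m] q] is required to be (e -> (t -> (s -> e))). q : t cannot yield (e -> (t -> (s -> e))) as functor, so [[g f] m] : (t -> (e -> (t -> (s -> e)))).
[[g f] m] is required to be (t -> (e -> (t -> (s -> e)))). m : t cannot yield (t -> (e -> (t -> (s -> e)))) as functor, so [g f] : (t -> (t -> (e -> (t -> (s -> e))))).
[g f] is required to be (t -> (t -> (e -> (t -> (s -> e))))). g : e cannot yield (t -> (t -> (e -> (t -> (s -> e))))) as functor, so f : (e -> (t -> (t -> (e -> (t -> (s -> e)))))).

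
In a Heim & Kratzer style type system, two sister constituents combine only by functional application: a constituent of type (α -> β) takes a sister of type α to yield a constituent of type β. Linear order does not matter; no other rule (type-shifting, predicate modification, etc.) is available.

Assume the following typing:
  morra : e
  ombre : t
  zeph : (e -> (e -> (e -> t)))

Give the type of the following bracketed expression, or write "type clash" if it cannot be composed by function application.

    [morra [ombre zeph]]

At [ombre zeph]: neither t nor (e -> (e -> (e -> t))) can take the other as argument; the node is ill-typed.

type clash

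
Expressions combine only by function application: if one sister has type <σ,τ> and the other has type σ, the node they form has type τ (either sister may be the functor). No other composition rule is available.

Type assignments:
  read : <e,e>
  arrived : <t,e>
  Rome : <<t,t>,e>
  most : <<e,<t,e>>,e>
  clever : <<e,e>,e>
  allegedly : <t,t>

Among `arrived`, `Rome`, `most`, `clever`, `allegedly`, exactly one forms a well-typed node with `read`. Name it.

clever

arrived : <t,e> — read needs e; arrived needs t; neither fits.
Rome : <<t,t>,e> — read needs e; Rome needs <t,t>; neither fits.
most : <<e,<t,e>>,e> — read needs e; most needs <e,<t,e>>; neither fits.
clever — combines: clever : <<e,e>,e> takes read : <e,e> as argument, giving e.
allegedly : <t,t> — read needs e; allegedly needs t; neither fits.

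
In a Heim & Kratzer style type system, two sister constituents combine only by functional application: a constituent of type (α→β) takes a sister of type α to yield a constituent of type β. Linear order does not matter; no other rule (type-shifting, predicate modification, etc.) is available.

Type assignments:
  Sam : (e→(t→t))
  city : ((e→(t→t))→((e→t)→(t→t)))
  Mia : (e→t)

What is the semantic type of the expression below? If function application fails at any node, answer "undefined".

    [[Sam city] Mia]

(t→t)

At [Sam city], city : ((e→(t→t))→((e→t)→(t→t))) takes Sam : (e→(t→t)), giving ((e→t)→(t→t)).
At [[Sam city] Mia], [Sam city] : ((e→t)→(t→t)) takes Mia : (e→t), giving (t→t).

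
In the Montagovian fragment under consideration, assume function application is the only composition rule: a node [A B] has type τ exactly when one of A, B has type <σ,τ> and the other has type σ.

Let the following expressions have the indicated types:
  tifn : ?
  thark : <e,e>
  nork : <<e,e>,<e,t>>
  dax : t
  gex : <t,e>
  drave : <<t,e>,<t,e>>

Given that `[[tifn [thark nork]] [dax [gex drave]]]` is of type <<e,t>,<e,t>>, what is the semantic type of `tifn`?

<<e,t>,<e,<<e,t>,<e,t>>>>

[[tifn [thark nork]] [dax [gex drave]]] is required to be <<e,t>,<e,t>>. [dax [gex drave]] : e cannot yield <<e,t>,<e,t>> as functor, so [tifn [thark nork]] : <e,<<e,t>,<e,t>>>.
[tifn [thark nork]] is required to be <e,<<e,t>,<e,t>>>. [thark nork] : <e,t> cannot yield <e,<<e,t>,<e,t>>> as functor, so tifn : <<e,t>,<e,<<e,t>,<e,t>>>>.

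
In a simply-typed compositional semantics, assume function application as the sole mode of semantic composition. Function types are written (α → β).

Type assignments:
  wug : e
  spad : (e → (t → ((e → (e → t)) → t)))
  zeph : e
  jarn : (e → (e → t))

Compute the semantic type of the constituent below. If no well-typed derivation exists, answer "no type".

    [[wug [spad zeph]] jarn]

[spad zeph]: functor spad : (e → (t → ((e → (e → t)) → t))), argument zeph : e; result (t → ((e → (e → t)) → t)).
[wug [spad zeph]]: e and (t → ((e → (e → t)) → t)) cannot combine by function application — type clash.

no type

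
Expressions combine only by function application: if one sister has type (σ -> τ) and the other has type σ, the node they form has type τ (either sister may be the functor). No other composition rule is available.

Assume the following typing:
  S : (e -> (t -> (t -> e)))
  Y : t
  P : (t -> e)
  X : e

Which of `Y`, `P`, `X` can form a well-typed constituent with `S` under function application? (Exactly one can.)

Y : t — no; S wants e, and Y wants nothing (atomic).
P : (t -> e) — no; S wants e, and P wants t.
X — combines: S : (e -> (t -> (t -> e))) takes X : e as argument, giving (t -> (t -> e)).

X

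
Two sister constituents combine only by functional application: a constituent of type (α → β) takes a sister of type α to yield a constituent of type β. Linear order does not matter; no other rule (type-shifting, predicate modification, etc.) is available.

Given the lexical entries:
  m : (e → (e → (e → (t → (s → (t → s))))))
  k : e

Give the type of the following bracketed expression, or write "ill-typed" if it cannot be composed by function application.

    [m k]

[m k]: m is (e → (e → (e → (t → (s → (t → s)))))), k is e; result (e → (e → (t → (s → (t → s))))).

(e → (e → (t → (s → (t → s)))))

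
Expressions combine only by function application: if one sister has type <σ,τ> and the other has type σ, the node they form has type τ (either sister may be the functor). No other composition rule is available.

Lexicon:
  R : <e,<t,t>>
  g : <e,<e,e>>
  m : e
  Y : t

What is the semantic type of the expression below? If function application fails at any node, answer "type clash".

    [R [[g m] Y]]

[g m]: <e,<e,e>> applied to e yields <e,e>.
[[g m] Y]: <e,e> and t cannot combine by function application — type clash.

type clash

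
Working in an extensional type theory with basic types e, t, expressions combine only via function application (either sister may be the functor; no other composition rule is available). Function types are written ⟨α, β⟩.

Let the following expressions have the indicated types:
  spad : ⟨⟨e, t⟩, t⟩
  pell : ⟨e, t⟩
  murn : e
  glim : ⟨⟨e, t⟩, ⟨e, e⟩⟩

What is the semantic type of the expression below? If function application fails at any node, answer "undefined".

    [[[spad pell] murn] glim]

undefined

[spad pell] — spad of type ⟨⟨e, t⟩, t⟩ combines with pell of type ⟨e, t⟩: type t.
[[spad pell] murn]: t and e cannot combine by function application — type clash.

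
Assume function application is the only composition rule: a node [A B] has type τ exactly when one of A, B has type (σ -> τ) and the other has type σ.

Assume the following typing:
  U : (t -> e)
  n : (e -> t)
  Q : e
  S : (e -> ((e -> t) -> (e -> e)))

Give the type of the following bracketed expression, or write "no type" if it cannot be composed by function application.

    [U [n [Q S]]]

At [Q S], S : (e -> ((e -> t) -> (e -> e))) takes Q : e, giving ((e -> t) -> (e -> e)).
At [n [Q S]], [Q S] : ((e -> t) -> (e -> e)) takes n : (e -> t), giving (e -> e).
[U [n [Q S]]]: (t -> e) and (e -> e) cannot combine by function application — type clash.

no type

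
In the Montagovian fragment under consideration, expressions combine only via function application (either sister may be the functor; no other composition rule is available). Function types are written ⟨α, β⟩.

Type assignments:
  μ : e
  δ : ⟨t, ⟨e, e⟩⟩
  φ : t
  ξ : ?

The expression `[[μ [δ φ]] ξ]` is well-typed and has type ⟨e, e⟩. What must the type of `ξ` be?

⟨e, ⟨e, e⟩⟩

At [[μ [δ φ]] ξ] (required: ⟨e, e⟩): [μ [δ φ]] is e, which is not a function with range ⟨e, e⟩; hence ξ is the functor — type ⟨e, ⟨e, e⟩⟩.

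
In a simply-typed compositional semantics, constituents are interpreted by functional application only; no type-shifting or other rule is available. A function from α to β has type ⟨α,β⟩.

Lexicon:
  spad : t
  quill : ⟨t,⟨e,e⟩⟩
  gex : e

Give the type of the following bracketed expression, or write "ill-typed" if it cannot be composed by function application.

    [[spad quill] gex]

At [spad quill], quill : ⟨t,⟨e,e⟩⟩ takes spad : t, giving ⟨e,e⟩.
At [[spad quill] gex], [spad quill] : ⟨e,e⟩ takes gex : e, giving e.

e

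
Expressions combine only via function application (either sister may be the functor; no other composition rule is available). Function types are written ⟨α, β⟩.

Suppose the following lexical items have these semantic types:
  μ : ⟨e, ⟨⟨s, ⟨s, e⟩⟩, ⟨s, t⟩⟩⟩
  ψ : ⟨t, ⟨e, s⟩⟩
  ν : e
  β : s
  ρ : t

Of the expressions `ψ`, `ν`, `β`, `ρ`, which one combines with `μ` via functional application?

ψ : ⟨t, ⟨e, s⟩⟩ — μ needs e; ψ needs t; neither fits.
ν — combines: μ : ⟨e, ⟨⟨s, ⟨s, e⟩⟩, ⟨s, t⟩⟩⟩ takes ν : e as argument, giving ⟨⟨s, ⟨s, e⟩⟩, ⟨s, t⟩⟩.
β : s — μ needs e; β needs nothing (atomic); neither fits.
ρ : t — μ needs e; ρ needs nothing (atomic); neither fits.

ν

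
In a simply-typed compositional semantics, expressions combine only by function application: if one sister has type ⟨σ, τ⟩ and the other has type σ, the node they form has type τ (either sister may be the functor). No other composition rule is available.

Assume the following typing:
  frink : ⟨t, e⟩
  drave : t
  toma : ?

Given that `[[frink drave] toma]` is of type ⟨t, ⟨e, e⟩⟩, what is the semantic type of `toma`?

⟨e, ⟨t, ⟨e, e⟩⟩⟩

[[frink drave] toma] is required to be ⟨t, ⟨e, e⟩⟩. [frink drave] : e cannot yield ⟨t, ⟨e, e⟩⟩ as functor, so toma : ⟨e, ⟨t, ⟨e, e⟩⟩⟩.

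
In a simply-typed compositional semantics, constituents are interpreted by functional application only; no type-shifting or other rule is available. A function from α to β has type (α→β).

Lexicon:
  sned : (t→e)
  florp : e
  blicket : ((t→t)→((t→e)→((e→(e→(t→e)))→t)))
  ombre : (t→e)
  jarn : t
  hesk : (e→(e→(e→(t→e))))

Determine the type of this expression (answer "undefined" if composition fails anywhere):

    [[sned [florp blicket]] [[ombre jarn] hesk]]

[florp blicket]: e and ((t→t)→((t→e)→((e→(e→(t→e)))→t))) cannot combine by function application — type clash.

undefined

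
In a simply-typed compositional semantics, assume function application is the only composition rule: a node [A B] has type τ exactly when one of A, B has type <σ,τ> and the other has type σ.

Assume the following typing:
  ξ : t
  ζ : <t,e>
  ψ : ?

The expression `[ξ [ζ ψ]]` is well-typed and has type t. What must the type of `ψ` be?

At [ξ [ζ ψ]] (required: t): ξ is t, which is not a function with range t; hence [ζ ψ] is the functor — type <t,t>.
At [ζ ψ] (required: <t,t>): ζ is <t,e>, which is not a function with range <t,t>; hence ψ is the functor — type <<t,e>,<t,t>>.

<<t,e>,<t,t>>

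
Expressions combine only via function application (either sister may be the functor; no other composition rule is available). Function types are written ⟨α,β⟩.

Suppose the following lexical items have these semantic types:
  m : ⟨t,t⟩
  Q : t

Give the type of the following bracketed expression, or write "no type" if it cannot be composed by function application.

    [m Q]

[m Q] — m of type ⟨t,t⟩ combines with Q of type t: type t.

t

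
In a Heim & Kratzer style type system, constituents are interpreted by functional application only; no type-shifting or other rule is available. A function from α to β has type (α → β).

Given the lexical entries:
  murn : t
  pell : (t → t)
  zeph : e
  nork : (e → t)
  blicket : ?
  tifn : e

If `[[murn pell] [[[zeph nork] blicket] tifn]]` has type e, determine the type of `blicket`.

[[murn pell] [[[zeph nork] blicket] tifn]] is required to be e. [murn pell] : t cannot yield e as functor, so [[[zeph nork] blicket] tifn] : (t → e).
[[[zeph nork] blicket] tifn] is required to be (t → e). tifn : e cannot yield (t → e) as functor, so [[zeph nork] blicket] : (e → (t → e)).
[[zeph nork] blicket] is required to be (e → (t → e)). [zeph nork] : t cannot yield (e → (t → e)) as functor, so blicket : (t → (e → (t → e))).

(t → (e → (t → e)))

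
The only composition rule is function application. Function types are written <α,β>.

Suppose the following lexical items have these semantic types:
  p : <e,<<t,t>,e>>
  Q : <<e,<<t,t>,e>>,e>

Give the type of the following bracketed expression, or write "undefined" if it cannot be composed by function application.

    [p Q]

[p Q]: Q is <<e,<<t,t>,e>>,e>, p is <e,<<t,t>,e>>; result e.

e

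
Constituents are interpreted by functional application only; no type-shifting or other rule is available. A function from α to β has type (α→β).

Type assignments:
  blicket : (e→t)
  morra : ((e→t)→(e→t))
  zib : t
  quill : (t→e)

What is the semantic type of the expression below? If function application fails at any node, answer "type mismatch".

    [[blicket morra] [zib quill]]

t

[blicket morra]: ((e→t)→(e→t)) applied to (e→t) yields (e→t).
[zib quill]: (t→e) applied to t yields e.
[[blicket morra] [zib quill]]: (e→t) applied to e yields t.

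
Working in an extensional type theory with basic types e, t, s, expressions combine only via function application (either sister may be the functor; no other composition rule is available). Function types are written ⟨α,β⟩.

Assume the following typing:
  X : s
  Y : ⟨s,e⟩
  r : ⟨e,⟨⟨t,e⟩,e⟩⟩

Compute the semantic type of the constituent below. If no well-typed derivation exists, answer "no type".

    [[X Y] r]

[X Y]: ⟨s,e⟩ applied to s yields e.
[[X Y] r]: ⟨e,⟨⟨t,e⟩,e⟩⟩ applied to e yields ⟨⟨t,e⟩,e⟩.

⟨⟨t,e⟩,e⟩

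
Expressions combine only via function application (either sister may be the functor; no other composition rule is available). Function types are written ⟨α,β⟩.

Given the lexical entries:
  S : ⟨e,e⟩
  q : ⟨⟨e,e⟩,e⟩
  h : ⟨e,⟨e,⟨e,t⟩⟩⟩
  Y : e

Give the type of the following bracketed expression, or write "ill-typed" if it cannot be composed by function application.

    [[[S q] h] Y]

[S q]: q is ⟨⟨e,e⟩,e⟩, S is ⟨e,e⟩; result e.
[[S q] h]: h is ⟨e,⟨e,⟨e,t⟩⟩⟩, [S q] is e; result ⟨e,⟨e,t⟩⟩.
[[[S q] h] Y]: [[S q] h] is ⟨e,⟨e,t⟩⟩, Y is e; result ⟨e,t⟩.

⟨e,t⟩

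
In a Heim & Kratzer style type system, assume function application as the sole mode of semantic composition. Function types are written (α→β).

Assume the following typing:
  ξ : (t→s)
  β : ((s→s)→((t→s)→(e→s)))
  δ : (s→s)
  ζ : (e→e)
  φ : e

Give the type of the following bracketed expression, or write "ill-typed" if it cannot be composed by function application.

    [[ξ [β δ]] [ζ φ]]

s

[β δ] — β of type ((s→s)→((t→s)→(e→s))) combines with δ of type (s→s): type ((t→s)→(e→s)).
[ξ [β δ]] — [β δ] of type ((t→s)→(e→s)) combines with ξ of type (t→s): type (e→s).
[ζ φ] — ζ of type (e→e) combines with φ of type e: type e.
[[ξ [β δ]] [ζ φ]] — [ξ [β δ]] of type (e→s) combines with [ζ φ] of type e: type s.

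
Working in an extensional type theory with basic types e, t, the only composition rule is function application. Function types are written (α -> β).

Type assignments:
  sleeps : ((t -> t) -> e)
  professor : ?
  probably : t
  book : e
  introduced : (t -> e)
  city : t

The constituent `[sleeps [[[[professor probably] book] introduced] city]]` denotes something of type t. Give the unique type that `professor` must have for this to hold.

(t -> (e -> ((t -> e) -> (t -> (((t -> t) -> e) -> t)))))

At [sleeps [[[[professor probably] book] introduced] city]] (required: t): sleeps is ((t -> t) -> e), which is not a function with range t; hence [[[[professor probably] book] introduced] city] is the functor — type (((t -> t) -> e) -> t).
At [[[[professor probably] book] introduced] city] (required: (((t -> t) -> e) -> t)): city is t, which is not a function with range (((t -> t) -> e) -> t); hence [[[professor probably] book] introduced] is the functor — type (t -> (((t -> t) -> e) -> t)).
At [[[professor probably] book] introduced] (required: (t -> (((t -> t) -> e) -> t))): introduced is (t -> e), which is not a function with range (t -> (((t -> t) -> e) -> t)); hence [[professor probably] book] is the functor — type ((t -> e) -> (t -> (((t -> t) -> e) -> t))).
At [[professor probably] book] (required: ((t -> e) -> (t -> (((t -> t) -> e) -> t)))): book is e, which is not a function with range ((t -> e) -> (t -> (((t -> t) -> e) -> t))); hence [professor probably] is the functor — type (e -> ((t -> e) -> (t -> (((t -> t) -> e) -> t)))).
At [professor probably] (required: (e -> ((t -> e) -> (t -> (((t -> t) -> e) -> t))))): probably is t, which is not a function with range (e -> ((t -> e) -> (t -> (((t -> t) -> e) -> t)))); hence professor is the functor — type (t -> (e -> ((t -> e) -> (t -> (((t -> t) -> e) -> t))))).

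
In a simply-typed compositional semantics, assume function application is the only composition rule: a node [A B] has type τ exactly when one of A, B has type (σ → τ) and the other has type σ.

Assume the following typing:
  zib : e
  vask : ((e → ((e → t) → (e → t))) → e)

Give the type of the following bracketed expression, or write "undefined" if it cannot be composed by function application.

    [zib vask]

undefined

[zib vask]: e with ((e → ((e → t) → (e → t))) → e) — neither is a function whose domain matches the other; composition fails here.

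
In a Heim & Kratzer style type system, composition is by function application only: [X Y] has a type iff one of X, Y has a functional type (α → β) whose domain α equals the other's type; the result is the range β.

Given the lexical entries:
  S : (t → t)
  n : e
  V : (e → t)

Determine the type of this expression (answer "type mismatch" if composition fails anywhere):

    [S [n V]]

[n V]: functor V : (e → t), argument n : e; result t.
[S [n V]]: functor S : (t → t), argument [n V] : t; result t.

t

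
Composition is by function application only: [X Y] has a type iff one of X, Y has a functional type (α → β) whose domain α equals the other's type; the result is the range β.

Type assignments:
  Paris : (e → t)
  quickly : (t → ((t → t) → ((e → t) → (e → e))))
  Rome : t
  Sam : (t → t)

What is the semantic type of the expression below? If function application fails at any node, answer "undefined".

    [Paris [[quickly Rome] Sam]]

(e → e)

[quickly Rome]: functor quickly : (t → ((t → t) → ((e → t) → (e → e)))), argument Rome : t; result ((t → t) → ((e → t) → (e → e))).
[[quickly Rome] Sam]: functor [quickly Rome] : ((t → t) → ((e → t) → (e → e))), argument Sam : (t → t); result ((e → t) → (e → e)).
[Paris [[quickly Rome] Sam]]: functor [[quickly Rome] Sam] : ((e → t) → (e → e)), argument Paris : (e → t); result (e → e).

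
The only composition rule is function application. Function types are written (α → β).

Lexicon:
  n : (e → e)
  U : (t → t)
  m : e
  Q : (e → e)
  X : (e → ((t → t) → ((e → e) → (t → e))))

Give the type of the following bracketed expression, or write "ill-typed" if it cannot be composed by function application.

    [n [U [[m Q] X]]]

(t → e)

At [m Q], Q : (e → e) takes m : e, giving e.
At [[m Q] X], X : (e → ((t → t) → ((e → e) → (t → e)))) takes [m Q] : e, giving ((t → t) → ((e → e) → (t → e))).
At [U [[m Q] X]], [[m Q] X] : ((t → t) → ((e → e) → (t → e))) takes U : (t → t), giving ((e → e) → (t → e)).
At [n [U [[m Q] X]]], [U [[m Q] X]] : ((e → e) → (t → e)) takes n : (e → e), giving (t → e).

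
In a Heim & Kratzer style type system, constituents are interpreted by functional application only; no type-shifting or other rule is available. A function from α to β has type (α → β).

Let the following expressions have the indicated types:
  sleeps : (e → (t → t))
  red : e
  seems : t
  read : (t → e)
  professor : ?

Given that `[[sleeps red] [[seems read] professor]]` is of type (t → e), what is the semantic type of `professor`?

At [[sleeps red] [[seems read] professor]] (required: (t → e)): [sleeps red] is (t → t), which is not a function with range (t → e); hence [[seems read] professor] is the functor — type ((t → t) → (t → e)).
At [[seems read] professor] (required: ((t → t) → (t → e))): [seems read] is e, which is not a function with range ((t → t) → (t → e)); hence professor is the functor — type (e → ((t → t) → (t → e))).

(e → ((t → t) → (t → e)))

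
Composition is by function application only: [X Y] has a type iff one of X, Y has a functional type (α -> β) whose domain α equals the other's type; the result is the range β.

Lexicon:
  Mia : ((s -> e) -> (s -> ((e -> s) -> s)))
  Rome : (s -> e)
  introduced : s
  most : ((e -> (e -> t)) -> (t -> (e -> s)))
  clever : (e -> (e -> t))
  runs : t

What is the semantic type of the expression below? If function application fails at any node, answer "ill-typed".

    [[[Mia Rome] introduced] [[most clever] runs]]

[Mia Rome]: Mia is ((s -> e) -> (s -> ((e -> s) -> s))), Rome is (s -> e); result (s -> ((e -> s) -> s)).
[[Mia Rome] introduced]: [Mia Rome] is (s -> ((e -> s) -> s)), introduced is s; result ((e -> s) -> s).
[most clever]: most is ((e -> (e -> t)) -> (t -> (e -> s))), clever is (e -> (e -> t)); result (t -> (e -> s)).
[[most clever] runs]: [most clever] is (t -> (e -> s)), runs is t; result (e -> s).
[[[Mia Rome] introduced] [[most clever] runs]]: [[Mia Rome] introduced] is ((e -> s) -> s), [[most clever] runs] is (e -> s); result s.

s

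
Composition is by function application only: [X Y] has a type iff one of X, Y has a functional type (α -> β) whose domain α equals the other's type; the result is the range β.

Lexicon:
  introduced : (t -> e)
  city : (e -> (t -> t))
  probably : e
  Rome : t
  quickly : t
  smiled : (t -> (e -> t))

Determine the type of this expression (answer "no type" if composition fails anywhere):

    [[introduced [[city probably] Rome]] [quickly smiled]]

[city probably]: city is (e -> (t -> t)), probably is e; result (t -> t).
[[city probably] Rome]: [city probably] is (t -> t), Rome is t; result t.
[introduced [[city probably] Rome]]: introduced is (t -> e), [[city probably] Rome] is t; result e.
[quickly smiled]: smiled is (t -> (e -> t)), quickly is t; result (e -> t).
[[introduced [[city probably] Rome]] [quickly smiled]]: [quickly smiled] is (e -> t), [introduced [[city probably] Rome]] is e; result t.

t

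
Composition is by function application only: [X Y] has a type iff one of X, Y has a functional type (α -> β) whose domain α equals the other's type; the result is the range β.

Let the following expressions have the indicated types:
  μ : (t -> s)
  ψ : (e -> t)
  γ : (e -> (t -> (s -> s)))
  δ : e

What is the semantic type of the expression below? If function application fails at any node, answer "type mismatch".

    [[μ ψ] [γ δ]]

At [μ ψ]: neither (t -> s) nor (e -> t) can take the other as argument; the node is ill-typed.

type mismatch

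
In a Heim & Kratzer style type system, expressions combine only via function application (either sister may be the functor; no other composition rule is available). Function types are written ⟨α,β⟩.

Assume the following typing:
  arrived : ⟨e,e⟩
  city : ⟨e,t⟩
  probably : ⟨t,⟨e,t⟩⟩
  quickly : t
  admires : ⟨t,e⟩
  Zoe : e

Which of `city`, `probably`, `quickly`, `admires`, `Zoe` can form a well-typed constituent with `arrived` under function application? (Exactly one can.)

city : ⟨e,t⟩ — no; arrived wants e, and city wants e.
probably : ⟨t,⟨e,t⟩⟩ — no; arrived wants e, and probably wants t.
quickly : t — no; arrived wants e, and quickly wants nothing (atomic).
admires : ⟨t,e⟩ — no; arrived wants e, and admires wants t.
Zoe — combines: arrived : ⟨e,e⟩ takes Zoe : e as argument, giving e.

Zoe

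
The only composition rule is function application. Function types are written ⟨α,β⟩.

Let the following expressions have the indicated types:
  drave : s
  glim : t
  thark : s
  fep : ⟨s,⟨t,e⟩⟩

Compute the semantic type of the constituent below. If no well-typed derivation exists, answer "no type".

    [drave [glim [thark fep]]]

[thark fep]: fep is ⟨s,⟨t,e⟩⟩, thark is s; result ⟨t,e⟩.
[glim [thark fep]]: [thark fep] is ⟨t,e⟩, glim is t; result e.
[drave [glim [thark fep]]]: s with e — neither is a function whose domain matches the other; composition fails here.

no type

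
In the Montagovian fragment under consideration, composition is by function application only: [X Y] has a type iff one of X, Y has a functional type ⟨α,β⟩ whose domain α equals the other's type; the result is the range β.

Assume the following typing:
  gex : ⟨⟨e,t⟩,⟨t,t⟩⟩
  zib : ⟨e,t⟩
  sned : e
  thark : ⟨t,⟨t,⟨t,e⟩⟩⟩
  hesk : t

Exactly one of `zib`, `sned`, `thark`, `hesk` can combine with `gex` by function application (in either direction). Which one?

zib

zib — combines: gex : ⟨⟨e,t⟩,⟨t,t⟩⟩ takes zib : ⟨e,t⟩ as argument, giving ⟨t,t⟩.
sned : e — no; gex wants ⟨e,t⟩, and sned wants nothing (atomic).
thark : ⟨t,⟨t,⟨t,e⟩⟩⟩ — no; gex wants ⟨e,t⟩, and thark wants t.
hesk : t — no; gex wants ⟨e,t⟩, and hesk wants nothing (atomic).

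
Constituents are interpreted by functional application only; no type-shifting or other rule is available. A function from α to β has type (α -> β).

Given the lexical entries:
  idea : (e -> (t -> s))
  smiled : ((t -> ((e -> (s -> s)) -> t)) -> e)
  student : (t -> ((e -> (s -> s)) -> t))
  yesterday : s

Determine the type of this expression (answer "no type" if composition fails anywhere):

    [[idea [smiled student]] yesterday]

[smiled student]: smiled is ((t -> ((e -> (s -> s)) -> t)) -> e), student is (t -> ((e -> (s -> s)) -> t)); result e.
[idea [smiled student]]: idea is (e -> (t -> s)), [smiled student] is e; result (t -> s).
[[idea [smiled student]] yesterday]: (t -> s) with s — neither is a function whose domain matches the other; composition fails here.

no type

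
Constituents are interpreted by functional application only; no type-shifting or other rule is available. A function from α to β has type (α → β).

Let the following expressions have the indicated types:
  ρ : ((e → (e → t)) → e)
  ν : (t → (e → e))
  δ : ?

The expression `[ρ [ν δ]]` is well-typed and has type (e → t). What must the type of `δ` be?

((t → (e → e)) → (((e → (e → t)) → e) → (e → t)))

At [ρ [ν δ]] (required: (e → t)): ρ is ((e → (e → t)) → e), which is not a function with range (e → t); hence [ν δ] is the functor — type (((e → (e → t)) → e) → (e → t)).
At [ν δ] (required: (((e → (e → t)) → e) → (e → t))): ν is (t → (e → e)), which is not a function with range (((e → (e → t)) → e) → (e → t)); hence δ is the functor — type ((t → (e → e)) → (((e → (e → t)) → e) → (e → t))).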